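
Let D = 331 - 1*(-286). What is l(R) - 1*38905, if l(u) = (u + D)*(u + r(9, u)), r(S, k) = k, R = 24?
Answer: -8137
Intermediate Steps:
D = 617 (D = 331 + 286 = 617)
l(u) = 2*u*(617 + u) (l(u) = (u + 617)*(u + u) = (617 + u)*(2*u) = 2*u*(617 + u))
l(R) - 1*38905 = 2*24*(617 + 24) - 1*38905 = 2*24*641 - 38905 = 30768 - 38905 = -8137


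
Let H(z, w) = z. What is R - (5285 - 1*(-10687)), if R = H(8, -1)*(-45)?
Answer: -16332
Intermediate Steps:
R = -360 (R = 8*(-45) = -360)
R - (5285 - 1*(-10687)) = -360 - (5285 - 1*(-10687)) = -360 - (5285 + 10687) = -360 - 1*15972 = -360 - 15972 = -16332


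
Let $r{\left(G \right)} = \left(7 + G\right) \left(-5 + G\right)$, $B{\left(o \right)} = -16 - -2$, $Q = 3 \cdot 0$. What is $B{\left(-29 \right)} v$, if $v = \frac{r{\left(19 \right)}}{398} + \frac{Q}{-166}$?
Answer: $- \frac{2548}{199} \approx -12.804$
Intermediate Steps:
$Q = 0$
$B{\left(o \right)} = -14$ ($B{\left(o \right)} = -16 + 2 = -14$)
$r{\left(G \right)} = \left(-5 + G\right) \left(7 + G\right)$
$v = \frac{182}{199}$ ($v = \frac{-35 + 19^{2} + 2 \cdot 19}{398} + \frac{0}{-166} = \left(-35 + 361 + 38\right) \frac{1}{398} + 0 \left(- \frac{1}{166}\right) = 364 \cdot \frac{1}{398} + 0 = \frac{182}{199} + 0 = \frac{182}{199} \approx 0.91457$)
$B{\left(-29 \right)} v = \left(-14\right) \frac{182}{199} = - \frac{2548}{199}$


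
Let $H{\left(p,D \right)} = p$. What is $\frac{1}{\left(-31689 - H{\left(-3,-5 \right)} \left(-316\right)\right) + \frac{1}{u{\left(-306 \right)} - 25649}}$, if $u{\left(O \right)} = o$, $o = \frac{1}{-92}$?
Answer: $- \frac{2359709}{77013822725} \approx -3.064 \cdot 10^{-5}$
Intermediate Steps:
$o = - \frac{1}{92} \approx -0.01087$
$u{\left(O \right)} = - \frac{1}{92}$
$\frac{1}{\left(-31689 - H{\left(-3,-5 \right)} \left(-316\right)\right) + \frac{1}{u{\left(-306 \right)} - 25649}} = \frac{1}{\left(-31689 - \left(-3\right) \left(-316\right)\right) + \frac{1}{- \frac{1}{92} - 25649}} = \frac{1}{\left(-31689 - 948\right) + \frac{1}{- \frac{2359709}{92}}} = \frac{1}{\left(-31689 - 948\right) - \frac{92}{2359709}} = \frac{1}{-32637 - \frac{92}{2359709}} = \frac{1}{- \frac{77013822725}{2359709}} = - \frac{2359709}{77013822725}$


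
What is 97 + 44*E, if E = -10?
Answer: -343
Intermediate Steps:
97 + 44*E = 97 + 44*(-10) = 97 - 440 = -343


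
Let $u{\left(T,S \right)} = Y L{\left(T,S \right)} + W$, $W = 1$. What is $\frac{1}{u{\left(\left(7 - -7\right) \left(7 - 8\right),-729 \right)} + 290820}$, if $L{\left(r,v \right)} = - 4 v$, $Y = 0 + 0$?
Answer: $\frac{1}{290821} \approx 3.4385 \cdot 10^{-6}$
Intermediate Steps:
$Y = 0$
$u{\left(T,S \right)} = 1$ ($u{\left(T,S \right)} = 0 \left(- 4 S\right) + 1 = 0 + 1 = 1$)
$\frac{1}{u{\left(\left(7 - -7\right) \left(7 - 8\right),-729 \right)} + 290820} = \frac{1}{1 + 290820} = \frac{1}{290821}$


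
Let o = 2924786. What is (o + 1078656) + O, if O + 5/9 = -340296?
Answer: 32968309/9 ≈ 3.6631e+6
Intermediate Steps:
O = -3062669/9 (O = -5/9 - 340296 = -3062669/9 ≈ -3.4030e+5)
(o + 1078656) + O = (2924786 + 1078656) - 3062669/9 = 4003442 - 3062669/9 = 32968309/9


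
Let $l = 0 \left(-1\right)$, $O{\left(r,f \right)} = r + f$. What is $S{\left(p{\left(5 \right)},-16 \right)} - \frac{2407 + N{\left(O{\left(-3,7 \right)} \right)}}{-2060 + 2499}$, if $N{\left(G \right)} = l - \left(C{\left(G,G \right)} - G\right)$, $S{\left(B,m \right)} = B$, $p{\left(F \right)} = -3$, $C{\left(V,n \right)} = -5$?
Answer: $- \frac{3733}{439} \approx -8.5034$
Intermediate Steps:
$O{\left(r,f \right)} = f + r$
$l = 0$
$N{\left(G \right)} = 5 + G$ ($N{\left(G \right)} = 0 - \left(-5 - G\right) = 0 + \left(5 + G\right) = 5 + G$)
$S{\left(p{\left(5 \right)},-16 \right)} - \frac{2407 + N{\left(O{\left(-3,7 \right)} \right)}}{-2060 + 2499} = -3 - \frac{2407 + \left(5 + \left(7 - 3\right)\right)}{-2060 + 2499} = -3 - \frac{2407 + \left(5 + 4\right)}{439} = -3 - \left(2407 + 9\right) \frac{1}{439} = -3 - 2416 \cdot \frac{1}{439} = -3 - \frac{2416}{439} = - \frac{3733}{439}$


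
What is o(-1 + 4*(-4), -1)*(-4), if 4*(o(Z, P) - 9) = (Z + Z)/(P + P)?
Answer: -53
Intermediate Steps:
o(Z, P) = 9 + Z/(4*P) (o(Z, P) = 9 + ((Z + Z)/(P + P))/4 = 9 + ((2*Z)/((2*P)))/4 = 9 + ((2*Z)*(1/(2*P)))/4 = 9 + (Z/P)/4 = 9 + Z/(4*P))
o(-1 + 4*(-4), -1)*(-4) = (9 + (¼)*(-1 + 4*(-4))/(-1))*(-4) = (9 + (¼)*(-1 - 16)*(-1))*(-4) = (9 + (¼)*(-17)*(-1))*(-4) = (9 + 17/4)*(-4) = (53/4)*(-4) = -53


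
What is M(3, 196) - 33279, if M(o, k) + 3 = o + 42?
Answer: -33237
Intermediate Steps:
M(o, k) = 39 + o (M(o, k) = -3 + (o + 42) = -3 + (42 + o) = 39 + o)
M(3, 196) - 33279 = (39 + 3) - 33279 = 42 - 33279 = -33237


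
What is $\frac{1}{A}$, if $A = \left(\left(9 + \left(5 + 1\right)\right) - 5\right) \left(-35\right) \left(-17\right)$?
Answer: $\frac{1}{5950} \approx 0.00016807$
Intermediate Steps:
$A = 5950$ ($A = \left(\left(9 + 6\right) - 5\right) \left(-35\right) \left(-17\right) = \left(15 - 5\right) \left(-35\right) \left(-17\right) = 10 \left(-35\right) \left(-17\right) = \left(-350\right) \left(-17\right) = 5950$)
$\frac{1}{A} = \frac{1}{5950}$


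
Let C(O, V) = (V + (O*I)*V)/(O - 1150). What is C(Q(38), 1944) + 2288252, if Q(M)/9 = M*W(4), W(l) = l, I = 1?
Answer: 250750136/109 ≈ 2.3005e+6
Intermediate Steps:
Q(M) = 36*M (Q(M) = 9*(M*4) = 9*(4*M) = 36*M)
C(O, V) = (V + O*V)/(-1150 + O) (C(O, V) = (V + (O*1)*V)/(O - 1150) = (V + O*V)/(-1150 + O))
C(Q(38), 1944) + 2288252 = 1944*(1 + 36*38)/(-1150 + 36*38) + 2288252 = 1944*(1 + 1368)/(-1150 + 1368) + 2288252 = 1944*1369/218 + 2288252 = 1944*(1/218)*1369 + 2288252 = 1330668/109 + 2288252 = 250750136/109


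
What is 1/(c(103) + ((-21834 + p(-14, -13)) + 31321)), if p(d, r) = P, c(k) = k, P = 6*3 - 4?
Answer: 1/9604 ≈ 0.00010412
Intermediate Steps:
P = 14 (P = 18 - 4 = 14)
p(d, r) = 14
1/(c(103) + ((-21834 + p(-14, -13)) + 31321)) = 1/(103 + ((-21834 + 14) + 31321)) = 1/(103 + (-21820 + 31321)) = 1/(103 + 9501) = 1/9604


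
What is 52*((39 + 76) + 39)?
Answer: 8008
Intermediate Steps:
52*((39 + 76) + 39) = 52*(115 + 39) = 52*154 = 8008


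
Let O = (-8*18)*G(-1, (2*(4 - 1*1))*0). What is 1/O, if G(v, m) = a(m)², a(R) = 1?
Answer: -1/144 ≈ -0.0069444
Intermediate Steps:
G(v, m) = 1 (G(v, m) = 1² = 1)
O = -144 (O = -8*18*1 = -144*1 = -144)
1/O = 1/(-144) = -1/144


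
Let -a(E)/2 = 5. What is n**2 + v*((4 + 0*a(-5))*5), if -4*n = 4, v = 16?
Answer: 321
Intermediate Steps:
n = -1 (n = -1/4*4 = -1)
a(E) = -10 (a(E) = -2*5 = -10)
n**2 + v*((4 + 0*a(-5))*5) = (-1)**2 + 16*((4 + 0*(-10))*5) = 1 + 16*((4 + 0)*5) = 1 + 16*(4*5) = 1 + 16*20 = 1 + 320 = 321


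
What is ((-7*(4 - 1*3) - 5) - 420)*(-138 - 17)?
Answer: 66960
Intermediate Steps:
((-7*(4 - 1*3) - 5) - 420)*(-138 - 17) = ((-7*(4 - 3) - 5) - 420)*(-155) = ((-7*1 - 5) - 420)*(-155) = ((-7 - 5) - 420)*(-155) = (-12 - 420)*(-155) = -432*(-155) = 66960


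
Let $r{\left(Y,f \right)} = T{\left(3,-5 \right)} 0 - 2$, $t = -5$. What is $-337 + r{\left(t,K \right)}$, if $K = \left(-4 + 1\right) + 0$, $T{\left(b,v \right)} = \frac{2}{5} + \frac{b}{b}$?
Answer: $-339$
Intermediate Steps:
$T{\left(b,v \right)} = \frac{7}{5}$ ($T{\left(b,v \right)} = 2 \cdot \frac{1}{5} + 1 = \frac{2}{5} + 1 = \frac{7}{5}$)
$K = -3$ ($K = -3 + 0 = -3$)
$r{\left(Y,f \right)} = -2$ ($r{\left(Y,f \right)} = \frac{7}{5} \cdot 0 - 2 = 0 - 2 = -2$)
$-337 + r{\left(t,K \right)} = -337 - 2 = -339$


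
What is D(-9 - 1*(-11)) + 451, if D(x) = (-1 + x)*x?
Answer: 453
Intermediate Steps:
D(x) = x*(-1 + x)
D(-9 - 1*(-11)) + 451 = (-9 - 1*(-11))*(-1 + (-9 - 1*(-11))) + 451 = (-9 + 11)*(-1 + (-9 + 11)) + 451 = 2*(-1 + 2) + 451 = 2*1 + 451 = 2 + 451 = 453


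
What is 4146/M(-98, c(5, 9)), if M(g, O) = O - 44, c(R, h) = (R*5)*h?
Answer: 4146/181 ≈ 22.906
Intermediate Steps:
c(R, h) = 5*R*h (c(R, h) = (5*R)*h = 5*R*h)
M(g, O) = -44 + O
4146/M(-98, c(5, 9)) = 4146/(-44 + 5*5*9) = 4146/(-44 + 225) = 4146/181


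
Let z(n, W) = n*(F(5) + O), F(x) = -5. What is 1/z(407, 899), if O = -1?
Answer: -1/2442 ≈ -0.00040950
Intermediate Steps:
z(n, W) = -6*n (z(n, W) = n*(-5 - 1) = n*(-6) = -6*n)
1/z(407, 899) = 1/(-6*407) = 1/(-2442) = -1/2442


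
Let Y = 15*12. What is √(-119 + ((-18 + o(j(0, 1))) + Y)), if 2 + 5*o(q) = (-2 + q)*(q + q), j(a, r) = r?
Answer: √1055/5 ≈ 6.4962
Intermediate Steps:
o(q) = -⅖ + 2*q*(-2 + q)/5 (o(q) = -⅖ + ((-2 + q)*(q + q))/5 = -⅖ + ((-2 + q)*(2*q))/5 = -⅖ + (2*q*(-2 + q))/5 = -⅖ + 2*q*(-2 + q)/5)
Y = 180
√(-119 + ((-18 + o(j(0, 1))) + Y)) = √(-119 + ((-18 + (-⅖ - ⅘*1 + (⅖)*1²)) + 180)) = √(-119 + ((-18 + (-⅖ - ⅘ + (⅖)*1)) + 180)) = √(-119 + ((-18 + (-⅖ - ⅘ + ⅖)) + 180)) = √(-119 + ((-18 - ⅘) + 180)) = √(-119 + (-94/5 + 180)) = √(-119 + 806/5) = √(211/5) = √1055/5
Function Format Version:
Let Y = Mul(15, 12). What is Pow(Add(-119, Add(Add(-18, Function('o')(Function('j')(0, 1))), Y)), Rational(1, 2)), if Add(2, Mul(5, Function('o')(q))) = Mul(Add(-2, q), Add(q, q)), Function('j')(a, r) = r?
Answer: Mul(Rational(1, 5), Pow(1055, Rational(1, 2))) ≈ 6.4962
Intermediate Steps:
Function('o')(q) = Add(Rational(-2, 5), Mul(Rational(2, 5), q, Add(-2, q))) (Function('o')(q) = Add(Rational(-2, 5), Mul(Rational(1, 5), Mul(Add(-2, q), Add(q, q)))) = Add(Rational(-2, 5), Mul(Rational(1, 5), Mul(Add(-2, q), Mul(2, q)))) = Add(Rational(-2, 5), Mul(Rational(1, 5), Mul(2, q, Add(-2, q)))) = Add(Rational(-2, 5), Mul(Rational(2, 5), q, Add(-2, q))))
Y = 180
Pow(Add(-119, Add(Add(-18, Function('o')(Function('j')(0, 1))), Y)), Rational(1, 2)) = Pow(Add(-119, Add(Add(-18, Add(Rational(-2, 5), Mul(Rational(-4, 5), 1), Mul(Rational(2, 5), Pow(1, 2)))), 180)), Rational(1, 2)) = Pow(Add(-119, Add(Add(-18, Add(Rational(-2, 5), Rational(-4, 5), Mul(Rational(2, 5), 1))), 180)), Rational(1, 2)) = Pow(Add(-119, Add(Add(-18, Add(Rational(-2, 5), Rational(-4, 5), Rational(2, 5))), 180)), Rational(1, 2)) = Pow(Add(-119, Add(Add(-18, Rational(-4, 5)), 180)), Rational(1, 2)) = Pow(Add(-119, Add(Rational(-94, 5), 180)), Rational(1, 2)) = Pow(Add(-119, Rational(806, 5)), Rational(1, 2)) = Pow(Rational(211, 5), Rational(1, 2)) = Mul(Rational(1, 5), Pow(1055, Rational(1, 2)))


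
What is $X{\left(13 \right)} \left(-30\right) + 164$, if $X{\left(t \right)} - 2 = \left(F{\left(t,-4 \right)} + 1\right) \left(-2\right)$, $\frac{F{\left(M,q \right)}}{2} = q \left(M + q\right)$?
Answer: $-4156$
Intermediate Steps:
$F{\left(M,q \right)} = 2 q \left(M + q\right)$
$X{\left(t \right)} = -64 + 16 t$ ($X{\left(t \right)} = 2 + \left(2 \left(-4\right) \left(t - 4\right) + 1\right) \left(-2\right) = 2 + \left(2 \left(-4\right) \left(-4 + t\right) + 1\right) \left(-2\right) = 2 + \left(\left(32 - 8 t\right) + 1\right) \left(-2\right) = 2 + \left(33 - 8 t\right) \left(-2\right) = 2 + \left(-66 + 16 t\right) = -64 + 16 t$)
$X{\left(13 \right)} \left(-30\right) + 164 = \left(-64 + 16 \cdot 13\right) \left(-30\right) + 164 = \left(-64 + 208\right) \left(-30\right) + 164 = 144 \left(-30\right) + 164 = -4320 + 164 = -4156$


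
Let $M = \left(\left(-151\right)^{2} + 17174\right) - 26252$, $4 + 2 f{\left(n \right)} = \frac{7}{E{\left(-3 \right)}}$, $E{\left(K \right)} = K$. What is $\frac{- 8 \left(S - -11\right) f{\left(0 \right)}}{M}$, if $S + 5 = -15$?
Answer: $- \frac{228}{13723} \approx -0.016614$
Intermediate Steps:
$S = -20$ ($S = -5 - 15 = -20$)
$f{\left(n \right)} = - \frac{19}{6}$ ($f{\left(n \right)} = -2 + \frac{7 \frac{1}{-3}}{2} = -2 + \frac{7 \left(- \frac{1}{3}\right)}{2} = -2 + \frac{1}{2} \left(- \frac{7}{3}\right) = -2 - \frac{7}{6} = - \frac{19}{6}$)
$M = 13723$ ($M = \left(22801 + 17174\right) - 26252 = 39975 - 26252 = 13723$)
$\frac{- 8 \left(S - -11\right) f{\left(0 \right)}}{M} = \frac{- 8 \left(-20 - -11\right) \left(- \frac{19}{6}\right)}{13723} = - 8 \left(-20 + 11\right) \left(- \frac{19}{6}\right) \frac{1}{13723} = \left(-8\right) \left(-9\right) \left(- \frac{19}{6}\right) \frac{1}{13723} = 72 \left(- \frac{19}{6}\right) \frac{1}{13723} = \left(-228\right) \frac{1}{13723} = - \frac{228}{13723}$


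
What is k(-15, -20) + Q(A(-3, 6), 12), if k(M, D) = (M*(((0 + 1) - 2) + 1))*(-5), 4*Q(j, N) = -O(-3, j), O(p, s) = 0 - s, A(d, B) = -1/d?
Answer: 1/12 ≈ 0.083333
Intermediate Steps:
O(p, s) = -s
Q(j, N) = j/4 (Q(j, N) = (-(-1)*j)/4 = j/4)
k(M, D) = 0 (k(M, D) = (M*((1 - 2) + 1))*(-5) = (M*(-1 + 1))*(-5) = (M*0)*(-5) = 0*(-5) = 0)
k(-15, -20) + Q(A(-3, 6), 12) = 0 + (-1/(-3))/4 = 0 + (-1*(-1/3))/4 = 0 + (1/4)*(1/3) = 0 + 1/12 = 1/12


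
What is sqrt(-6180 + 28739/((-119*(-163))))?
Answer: I*sqrt(2324628053237)/19397 ≈ 78.604*I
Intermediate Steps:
sqrt(-6180 + 28739/((-119*(-163)))) = sqrt(-6180 + 28739/19397) = sqrt(-119844721/19397) = I*sqrt(2324628053237)/19397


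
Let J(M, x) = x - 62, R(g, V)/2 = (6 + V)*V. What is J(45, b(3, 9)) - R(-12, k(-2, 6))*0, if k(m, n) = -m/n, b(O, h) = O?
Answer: -59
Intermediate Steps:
k(m, n) = -m/n
R(g, V) = 2*V*(6 + V) (R(g, V) = 2*((6 + V)*V) = 2*(V*(6 + V)) = 2*V*(6 + V))
J(M, x) = -62 + x
J(45, b(3, 9)) - R(-12, k(-2, 6))*0 = (-62 + 3) - 2*(-1*(-2)/6)*(6 - 1*(-2)/6)*0 = -59 - 2*(-1*(-2)*⅙)*(6 - 1*(-2)*⅙)*0 = -59 - 2*(⅓)*(6 + ⅓)*0 = -59 - 2*(⅓)*(19/3)*0 = -59 - 38*0/9 = -59 - 1*0 = -59 + 0 = -59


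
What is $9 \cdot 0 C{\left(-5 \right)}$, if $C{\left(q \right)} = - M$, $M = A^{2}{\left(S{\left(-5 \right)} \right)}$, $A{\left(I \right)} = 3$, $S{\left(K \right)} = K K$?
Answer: $0$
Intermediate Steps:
$S{\left(K \right)} = K^{2}$
$M = 9$ ($M = 3^{2} = 9$)
$C{\left(q \right)} = -9$ ($C{\left(q \right)} = \left(-1\right) 9 = -9$)
$9 \cdot 0 C{\left(-5 \right)} = 9 \cdot 0 \left(-9\right) = 0 \left(-9\right) = 0$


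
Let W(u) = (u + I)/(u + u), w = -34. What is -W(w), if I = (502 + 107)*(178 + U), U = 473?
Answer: 396425/68 ≈ 5829.8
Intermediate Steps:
I = 396459 (I = (502 + 107)*(178 + 473) = 609*651 = 396459)
W(u) = (396459 + u)/(2*u) (W(u) = (u + 396459)/(u + u) = (396459 + u)/((2*u)) = (396459 + u)*(1/(2*u)) = (396459 + u)/(2*u))
-W(w) = -(396459 - 34)/(2*(-34)) = -(-1)*396425/(2*34) = -1*(-396425/68) = 396425/68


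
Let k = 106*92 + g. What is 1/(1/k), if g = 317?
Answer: 10069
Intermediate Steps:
k = 10069 (k = 106*92 + 317 = 9752 + 317 = 10069)
1/(1/k) = 1/(1/10069) = 10069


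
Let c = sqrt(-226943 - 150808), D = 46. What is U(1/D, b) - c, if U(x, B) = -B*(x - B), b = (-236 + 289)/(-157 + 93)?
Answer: 66303/94208 - I*sqrt(377751) ≈ 0.70379 - 614.61*I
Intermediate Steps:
c = I*sqrt(377751) (c = sqrt(-377751) = I*sqrt(377751) ≈ 614.61*I)
b = -53/64 (b = 53/(-64) = 53*(-1/64) = -53/64 ≈ -0.82813)
U(x, B) = -B*(x - B)
U(1/D, b) - c = -53*(-53/64 - 1/46)/64 - I*sqrt(377751) = -53/64*(-1251/1472) - I*sqrt(377751) = 66303/94208 - I*sqrt(377751)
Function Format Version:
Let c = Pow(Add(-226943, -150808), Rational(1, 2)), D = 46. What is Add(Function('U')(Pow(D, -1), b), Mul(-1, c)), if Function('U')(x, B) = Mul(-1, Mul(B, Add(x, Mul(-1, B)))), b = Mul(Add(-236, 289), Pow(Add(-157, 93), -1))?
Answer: Add(Rational(66303, 94208), Mul(-1, I, Pow(377751, Rational(1, 2)))) ≈ Add(0.70379, Mul(-614.61, I))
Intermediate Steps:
c = Mul(I, Pow(377751, Rational(1, 2))) (c = Pow(-377751, Rational(1, 2)) = Mul(I, Pow(377751, Rational(1, 2))) ≈ Mul(614.61, I))
b = Rational(-53, 64) (b = Mul(53, Pow(-64, -1)) = Mul(53, Rational(-1, 64)) = Rational(-53, 64) ≈ -0.82813)
Function('U')(x, B) = Mul(-1, B, Add(x, Mul(-1, B)))
Add(Function('U')(Pow(D, -1), b), Mul(-1, c)) = Add(Mul(Rational(-53, 64), Add(Rational(-53, 64), Mul(-1, Pow(46, -1)))), Mul(-1, Mul(I, Pow(377751, Rational(1, 2))))) = Add(Mul(Rational(-53, 64), Add(Rational(-53, 64), Mul(-1, Rational(1, 46)))), Mul(-1, I, Pow(377751, Rational(1, 2)))) = Add(Mul(Rational(-53, 64), Add(Rational(-53, 64), Rational(-1, 46))), Mul(-1, I, Pow(377751, Rational(1, 2)))) = Add(Mul(Rational(-53, 64), Rational(-1251, 1472)), Mul(-1, I, Pow(377751, Rational(1, 2)))) = Add(Rational(66303, 94208), Mul(-1, I, Pow(377751, Rational(1, 2))))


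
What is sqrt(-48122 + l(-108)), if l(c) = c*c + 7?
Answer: I*sqrt(36451) ≈ 190.92*I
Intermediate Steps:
l(c) = 7 + c**2 (l(c) = c**2 + 7 = 7 + c**2)
sqrt(-48122 + l(-108)) = sqrt(-48122 + (7 + (-108)**2)) = sqrt(-48122 + (7 + 11664)) = sqrt(-48122 + 11671) = sqrt(-36451) = I*sqrt(36451)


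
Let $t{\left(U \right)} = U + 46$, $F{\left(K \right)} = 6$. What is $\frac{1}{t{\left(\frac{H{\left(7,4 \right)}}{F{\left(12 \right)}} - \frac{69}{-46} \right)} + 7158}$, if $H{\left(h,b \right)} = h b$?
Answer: $\frac{6}{43261} \approx 0.00013869$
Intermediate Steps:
$H{\left(h,b \right)} = b h$
$t{\left(U \right)} = 46 + U$
$\frac{1}{t{\left(\frac{H{\left(7,4 \right)}}{F{\left(12 \right)}} - \frac{69}{-46} \right)} + 7158} = \frac{1}{\left(46 - \left(- \frac{3}{2} - \frac{4 \cdot 7}{6}\right)\right) + 7158} = \frac{1}{\left(46 + \left(28 \cdot \frac{1}{6} - - \frac{3}{2}\right)\right) + 7158} = \frac{1}{\left(46 + \left(\frac{14}{3} + \frac{3}{2}\right)\right) + 7158} = \frac{1}{\left(46 + \frac{37}{6}\right) + 7158} = \frac{1}{\frac{313}{6} + 7158} = \frac{1}{\frac{43261}{6}} = \frac{6}{43261}$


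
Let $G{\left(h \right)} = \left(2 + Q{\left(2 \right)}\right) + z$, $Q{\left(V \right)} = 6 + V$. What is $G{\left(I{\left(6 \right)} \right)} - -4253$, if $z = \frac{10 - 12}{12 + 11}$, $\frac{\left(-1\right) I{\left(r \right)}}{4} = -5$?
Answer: $\frac{98047}{23} \approx 4262.9$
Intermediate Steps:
$I{\left(r \right)} = 20$ ($I{\left(r \right)} = \left(-4\right) \left(-5\right) = 20$)
$z = - \frac{2}{23} \approx -0.086957$
$G{\left(h \right)} = \frac{228}{23}$ ($G{\left(h \right)} = \left(2 + \left(6 + 2\right)\right) - \frac{2}{23} = \left(2 + 8\right) - \frac{2}{23} = 10 - \frac{2}{23} = \frac{228}{23}$)
$G{\left(I{\left(6 \right)} \right)} - -4253 = \frac{228}{23} - -4253 = \frac{228}{23} + 4253 = \frac{98047}{23}$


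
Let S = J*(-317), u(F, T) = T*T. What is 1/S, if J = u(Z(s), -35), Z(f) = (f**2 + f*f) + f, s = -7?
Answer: -1/388325 ≈ -2.5752e-6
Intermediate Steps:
Z(f) = f + 2*f**2 (Z(f) = (f**2 + f**2) + f = 2*f**2 + f = f + 2*f**2)
u(F, T) = T**2
J = 1225 (J = (-35)**2 = 1225)
S = -388325 (S = 1225*(-317) = -388325)
1/S = 1/(-388325) = -1/388325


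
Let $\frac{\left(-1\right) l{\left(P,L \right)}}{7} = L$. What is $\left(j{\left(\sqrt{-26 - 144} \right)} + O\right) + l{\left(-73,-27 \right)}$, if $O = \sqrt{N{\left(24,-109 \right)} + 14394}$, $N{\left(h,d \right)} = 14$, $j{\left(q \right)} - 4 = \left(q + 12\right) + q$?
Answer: $205 + 2 \sqrt{3602} + 2 i \sqrt{170} \approx 325.03 + 26.077 i$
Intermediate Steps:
$l{\left(P,L \right)} = - 7 L$
$j{\left(q \right)} = 16 + 2 q$ ($j{\left(q \right)} = 4 + \left(\left(q + 12\right) + q\right) = 4 + \left(\left(12 + q\right) + q\right) = 4 + \left(12 + 2 q\right) = 16 + 2 q$)
$O = 2 \sqrt{3602}$ ($O = \sqrt{14 + 14394} = \sqrt{14408} = 2 \sqrt{3602} \approx 120.03$)
$\left(j{\left(\sqrt{-26 - 144} \right)} + O\right) + l{\left(-73,-27 \right)} = \left(\left(16 + 2 \sqrt{-26 - 144}\right) + 2 \sqrt{3602}\right) - -189 = \left(\left(16 + 2 \sqrt{-26 - 144}\right) + 2 \sqrt{3602}\right) + 189 = \left(\left(16 + 2 \sqrt{-170}\right) + 2 \sqrt{3602}\right) + 189 = \left(\left(16 + 2 i \sqrt{170}\right) + 2 \sqrt{3602}\right) + 189 = \left(16 + 2 \sqrt{3602} + 2 i \sqrt{170}\right) + 189 = 205 + 2 \sqrt{3602} + 2 i \sqrt{170}$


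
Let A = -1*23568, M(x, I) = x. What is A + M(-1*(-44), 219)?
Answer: -23524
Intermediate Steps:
A = -23568
A + M(-1*(-44), 219) = -23568 - 1*(-44) = -23568 + 44 = -23524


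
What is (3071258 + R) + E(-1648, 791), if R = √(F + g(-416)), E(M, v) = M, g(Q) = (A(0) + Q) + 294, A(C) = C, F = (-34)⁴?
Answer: 3069610 + √1336214 ≈ 3.0708e+6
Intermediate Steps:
F = 1336336
g(Q) = 294 + Q (g(Q) = (0 + Q) + 294 = Q + 294 = 294 + Q)
R = √1336214 (R = √(1336336 + (294 - 416)) = √(1336336 - 122) = √1336214 ≈ 1155.9)
(3071258 + R) + E(-1648, 791) = (3071258 + √1336214) - 1648 = 3069610 + √1336214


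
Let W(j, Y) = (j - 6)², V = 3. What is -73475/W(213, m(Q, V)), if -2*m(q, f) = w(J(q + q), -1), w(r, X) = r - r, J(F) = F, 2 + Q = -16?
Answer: -73475/42849 ≈ -1.7147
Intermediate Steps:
Q = -18 (Q = -2 - 16 = -18)
w(r, X) = 0
m(q, f) = 0 (m(q, f) = -½*0 = 0)
W(j, Y) = (-6 + j)²
-73475/W(213, m(Q, V)) = -73475/(-6 + 213)² = -73475/(207²) = -73475/42849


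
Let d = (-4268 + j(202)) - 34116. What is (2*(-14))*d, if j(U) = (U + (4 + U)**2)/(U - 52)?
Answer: 80009468/75 ≈ 1.0668e+6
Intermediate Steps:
j(U) = (U + (4 + U)**2)/(-52 + U)
d = -2857481/75 (d = (-4268 + (202 + (4 + 202)**2)/(-52 + 202)) - 34116 = (-4268 + (202 + 206**2)/150) - 34116 = (-4268 + (202 + 42436)/150) - 34116 = (-4268 + (1/150)*42638) - 34116 = (-4268 + 21319/75) - 34116 = -298781/75 - 34116 = -2857481/75 ≈ -38100.)
(2*(-14))*d = (2*(-14))*(-2857481/75) = -28*(-2857481/75) = 80009468/75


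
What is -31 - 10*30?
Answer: -331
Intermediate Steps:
-31 - 10*30 = -31 - 300 = -331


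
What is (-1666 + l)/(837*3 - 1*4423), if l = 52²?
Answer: -519/956 ≈ -0.54289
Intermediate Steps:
l = 2704
(-1666 + l)/(837*3 - 1*4423) = (-1666 + 2704)/(837*3 - 1*4423) = 1038/(2511 - 4423) = 1038/(-1912) = 1038*(-1/1912) = -519/956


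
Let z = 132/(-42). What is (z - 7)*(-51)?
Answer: 3621/7 ≈ 517.29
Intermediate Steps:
z = -22/7 (z = 132*(-1/42) = -22/7 ≈ -3.1429)
(z - 7)*(-51) = (-22/7 - 7)*(-51) = -71/7*(-51) = 3621/7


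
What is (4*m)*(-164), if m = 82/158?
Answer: -26896/79 ≈ -340.46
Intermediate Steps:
m = 41/79 (m = 82*(1/158) = 41/79 ≈ 0.51899)
(4*m)*(-164) = (4*(41/79))*(-164) = (164/79)*(-164) = -26896/79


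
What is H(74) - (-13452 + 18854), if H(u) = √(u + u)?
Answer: -5402 + 2*√37 ≈ -5389.8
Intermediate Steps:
H(u) = √2*√u (H(u) = √(2*u) = √2*√u)
H(74) - (-13452 + 18854) = √2*√74 - (-13452 + 18854) = 2*√37 - 1*5402 = 2*√37 - 5402 = -5402 + 2*√37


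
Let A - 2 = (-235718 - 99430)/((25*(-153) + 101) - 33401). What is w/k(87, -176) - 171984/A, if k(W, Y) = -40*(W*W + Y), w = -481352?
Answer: -3575657836693/229293895 ≈ -15594.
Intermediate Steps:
k(W, Y) = -40*Y - 40*W² (k(W, Y) = -40*(W² + Y) = -40*(Y + W²) = -40*Y - 40*W²)
A = 12406/1125 (A = 2 + (-235718 - 99430)/((25*(-153) + 101) - 33401) = 2 - 335148/((-3825 + 101) - 33401) = 2 - 335148/(-3724 - 33401) = 2 - 335148/(-37125) = 2 - 335148*(-1/37125) = 2 + 10156/1125 = 12406/1125 ≈ 11.028)
w/k(87, -176) - 171984/A = -481352/(-40*(-176) - 40*87²) - 171984/12406/1125 = -481352/(7040 - 40*7569) - 171984*1125/12406 = -481352/(7040 - 302760) - 96741000/6203 = -481352/(-295720) - 96741000/6203 = -481352*(-1/295720) - 96741000/6203 = 60169/36965 - 96741000/6203 = -3575657836693/229293895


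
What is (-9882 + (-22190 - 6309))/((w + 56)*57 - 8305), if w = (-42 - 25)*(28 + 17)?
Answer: 38381/176968 ≈ 0.21688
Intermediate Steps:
w = -3015 (w = -67*45 = -3015)
(-9882 + (-22190 - 6309))/((w + 56)*57 - 8305) = (-9882 + (-22190 - 6309))/((-3015 + 56)*57 - 8305) = (-9882 - 28499)/(-2959*57 - 8305) = -38381/(-168663 - 8305) = -38381/(-176968) = -38381*(-1/176968) = 38381/176968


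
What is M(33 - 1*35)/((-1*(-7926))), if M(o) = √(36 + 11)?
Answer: √47/7926 ≈ 0.00086496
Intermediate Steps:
M(o) = √47
M(33 - 1*35)/((-1*(-7926))) = √47/((-1*(-7926))) = √47/7926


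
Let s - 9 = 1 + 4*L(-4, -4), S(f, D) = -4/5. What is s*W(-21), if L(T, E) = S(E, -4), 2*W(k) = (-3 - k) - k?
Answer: 663/5 ≈ 132.60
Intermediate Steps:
S(f, D) = -⅘ (S(f, D) = -4*⅕ = -⅘)
W(k) = -3/2 - k (W(k) = ((-3 - k) - k)/2 = (-3 - 2*k)/2 = -3/2 - k)
L(T, E) = -⅘
s = 34/5 (s = 9 + (1 + 4*(-⅘)) = 9 + (1 - 16/5) = 9 - 11/5 = 34/5 ≈ 6.8000)
s*W(-21) = 34*(-3/2 - 1*(-21))/5 = 34*(-3/2 + 21)/5 = (34/5)*(39/2) = 663/5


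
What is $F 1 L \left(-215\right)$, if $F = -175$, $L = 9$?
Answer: $338625$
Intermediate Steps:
$F 1 L \left(-215\right) = - 175 \cdot 1 \cdot 9 \left(-215\right) = \left(-175\right) 9 \left(-215\right) = \left(-1575\right) \left(-215\right) = 338625$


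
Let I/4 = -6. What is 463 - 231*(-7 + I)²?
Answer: -221528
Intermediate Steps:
I = -24 (I = 4*(-6) = -24)
463 - 231*(-7 + I)² = 463 - 231*(-7 - 24)² = 463 - 231*(-31)² = 463 - 231*961 = 463 - 221991 = -221528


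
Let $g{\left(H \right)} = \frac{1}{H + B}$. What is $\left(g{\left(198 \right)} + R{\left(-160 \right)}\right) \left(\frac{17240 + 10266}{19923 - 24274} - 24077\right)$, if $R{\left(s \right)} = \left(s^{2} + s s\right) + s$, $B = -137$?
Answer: $- \frac{326246688090053}{265411} \approx -1.2292 \cdot 10^{9}$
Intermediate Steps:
$g{\left(H \right)} = \frac{1}{-137 + H}$ ($g{\left(H \right)} = \frac{1}{H - 137} = \frac{1}{-137 + H}$)
$R{\left(s \right)} = s + 2 s^{2}$ ($R{\left(s \right)} = \left(s^{2} + s^{2}\right) + s = 2 s^{2} + s = s + 2 s^{2}$)
$\left(g{\left(198 \right)} + R{\left(-160 \right)}\right) \left(\frac{17240 + 10266}{19923 - 24274} - 24077\right) = \left(\frac{1}{-137 + 198} - 160 \left(1 + 2 \left(-160\right)\right)\right) \left(\frac{17240 + 10266}{19923 - 24274} - 24077\right) = \left(\frac{1}{61} - 160 \left(1 - 320\right)\right) \left(\frac{27506}{-4351} - 24077\right) = \left(\frac{1}{61} - -51040\right) \left(27506 \left(- \frac{1}{4351}\right) - 24077\right) = \left(\frac{1}{61} + 51040\right) \left(- \frac{27506}{4351} - 24077\right) = \frac{3113441}{61} \left(- \frac{104786533}{4351}\right) = - \frac{326246688090053}{265411}$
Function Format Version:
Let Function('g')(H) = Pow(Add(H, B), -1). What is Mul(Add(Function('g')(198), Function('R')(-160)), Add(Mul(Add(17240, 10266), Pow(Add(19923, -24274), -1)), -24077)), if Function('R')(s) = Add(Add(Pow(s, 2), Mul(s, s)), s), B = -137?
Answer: Rational(-326246688090053, 265411) ≈ -1.2292e+9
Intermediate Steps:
Function('g')(H) = Pow(Add(-137, H), -1) (Function('g')(H) = Pow(Add(H, -137), -1) = Pow(Add(-137, H), -1))
Function('R')(s) = Add(s, Mul(2, Pow(s, 2))) (Function('R')(s) = Add(Add(Pow(s, 2), Pow(s, 2)), s) = Add(Mul(2, Pow(s, 2)), s) = Add(s, Mul(2, Pow(s, 2))))
Mul(Add(Function('g')(198), Function('R')(-160)), Add(Mul(Add(17240, 10266), Pow(Add(19923, -24274), -1)), -24077)) = Mul(Add(Pow(Add(-137, 198), -1), Mul(-160, Add(1, Mul(2, -160)))), Add(Mul(Add(17240, 10266), Pow(Add(19923, -24274), -1)), -24077)) = Mul(Add(Pow(61, -1), Mul(-160, Add(1, -320))), Add(Mul(27506, Pow(-4351, -1)), -24077)) = Mul(Add(Rational(1, 61), Mul(-160, -319)), Add(Mul(27506, Rational(-1, 4351)), -24077)) = Mul(Add(Rational(1, 61), 51040), Add(Rational(-27506, 4351), -24077)) = Mul(Rational(3113441, 61), Rational(-104786533, 4351)) = Rational(-326246688090053, 265411)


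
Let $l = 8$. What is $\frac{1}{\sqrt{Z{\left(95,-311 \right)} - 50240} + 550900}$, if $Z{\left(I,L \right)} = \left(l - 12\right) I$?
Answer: $\frac{27545}{15174543031} - \frac{i \sqrt{12655}}{151745430310} \approx 1.8152 \cdot 10^{-6} - 7.4134 \cdot 10^{-10} i$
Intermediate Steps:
$Z{\left(I,L \right)} = - 4 I$ ($Z{\left(I,L \right)} = \left(8 - 12\right) I = - 4 I$)
$\frac{1}{\sqrt{Z{\left(95,-311 \right)} - 50240} + 550900} = \frac{1}{\sqrt{\left(-4\right) 95 - 50240} + 550900} = \frac{1}{\sqrt{-380 - 50240} + 550900} = \frac{1}{\sqrt{-50620} + 550900} = \frac{1}{2 i \sqrt{12655} + 550900} = \frac{1}{550900 + 2 i \sqrt{12655}}$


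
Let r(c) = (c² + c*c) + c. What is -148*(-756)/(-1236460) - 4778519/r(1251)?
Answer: -1564699309601/967917271095 ≈ -1.6166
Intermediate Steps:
r(c) = c + 2*c² (r(c) = (c² + c²) + c = 2*c² + c = c + 2*c²)
-148*(-756)/(-1236460) - 4778519/r(1251) = -148*(-756)/(-1236460) - 4778519*1/(1251*(1 + 2*1251)) = 111888*(-1/1236460) - 4778519*1/(1251*(1 + 2502)) = -27972/309115 - 4778519/(1251*2503) = -27972/309115 - 4778519/3131253 = -1564699309601/967917271095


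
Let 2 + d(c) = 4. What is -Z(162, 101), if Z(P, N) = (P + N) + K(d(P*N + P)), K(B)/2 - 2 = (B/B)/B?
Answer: -268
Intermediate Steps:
d(c) = 2 (d(c) = -2 + 4 = 2)
K(B) = 4 + 2/B (K(B) = 4 + 2*((B/B)/B) = 4 + 2*(1/B) = 4 + 2/B)
Z(P, N) = 5 + N + P (Z(P, N) = (P + N) + (4 + 2/2) = (N + P) + (4 + 2*(1/2)) = (N + P) + (4 + 1) = (N + P) + 5 = 5 + N + P)
-Z(162, 101) = -(5 + 101 + 162) = -1*268 = -268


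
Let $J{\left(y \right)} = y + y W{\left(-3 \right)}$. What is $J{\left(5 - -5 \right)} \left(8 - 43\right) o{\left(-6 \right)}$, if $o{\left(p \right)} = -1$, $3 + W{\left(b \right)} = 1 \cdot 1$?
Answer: $-350$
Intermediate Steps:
$W{\left(b \right)} = -2$ ($W{\left(b \right)} = -3 + 1 \cdot 1 = -3 + 1 = -2$)
$J{\left(y \right)} = - y$ ($J{\left(y \right)} = y + y \left(-2\right) = y - 2 y = - y$)
$J{\left(5 - -5 \right)} \left(8 - 43\right) o{\left(-6 \right)} = - (5 - -5) \left(8 - 43\right) \left(-1\right) = - (5 + 5) \left(8 - 43\right) \left(-1\right) = \left(-1\right) 10 \left(-35\right) \left(-1\right) = \left(-10\right) \left(-35\right) \left(-1\right) = 350 \left(-1\right) = -350$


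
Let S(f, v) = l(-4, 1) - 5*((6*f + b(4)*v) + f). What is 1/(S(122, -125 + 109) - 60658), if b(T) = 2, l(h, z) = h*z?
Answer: -1/64772 ≈ -1.5439e-5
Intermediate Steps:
S(f, v) = -4 - 35*f - 10*v (S(f, v) = -4*1 - 5*((6*f + 2*v) + f) = -4 - 5*((2*v + 6*f) + f) = -4 - 5*(2*v + 7*f) = -4 + (-35*f - 10*v) = -4 - 35*f - 10*v)
1/(S(122, -125 + 109) - 60658) = 1/((-4 - 35*122 - 10*(-125 + 109)) - 60658) = 1/((-4 - 4270 - 10*(-16)) - 60658) = 1/((-4 - 4270 + 160) - 60658) = 1/(-4114 - 60658) = 1/(-64772) = -1/64772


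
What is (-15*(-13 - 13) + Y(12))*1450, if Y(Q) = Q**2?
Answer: 774300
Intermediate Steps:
(-15*(-13 - 13) + Y(12))*1450 = (-15*(-13 - 13) + 12**2)*1450 = (-15*(-26) + 144)*1450 = (390 + 144)*1450 = 534*1450 = 774300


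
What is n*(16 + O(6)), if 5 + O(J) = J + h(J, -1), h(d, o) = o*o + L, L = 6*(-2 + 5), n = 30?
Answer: 1080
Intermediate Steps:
L = 18 (L = 6*3 = 18)
h(d, o) = 18 + o**2 (h(d, o) = o*o + 18 = o**2 + 18 = 18 + o**2)
O(J) = 14 + J (O(J) = -5 + (J + (18 + (-1)**2)) = -5 + (J + (18 + 1)) = -5 + (J + 19) = -5 + (19 + J) = 14 + J)
n*(16 + O(6)) = 30*(16 + (14 + 6)) = 30*(16 + 20) = 30*36 = 1080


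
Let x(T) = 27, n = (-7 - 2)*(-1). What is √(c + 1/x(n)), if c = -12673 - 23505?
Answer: I*√2930415/9 ≈ 190.21*I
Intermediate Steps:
c = -36178
n = 9 (n = -9*(-1) = 9)
√(c + 1/x(n)) = √(-36178 + 1/27) = √(-976805/27) = I*√2930415/9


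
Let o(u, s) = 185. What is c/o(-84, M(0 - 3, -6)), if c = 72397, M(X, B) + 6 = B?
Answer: 72397/185 ≈ 391.33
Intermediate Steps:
M(X, B) = -6 + B
c/o(-84, M(0 - 3, -6)) = 72397/185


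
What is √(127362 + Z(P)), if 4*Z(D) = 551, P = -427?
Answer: √509999/2 ≈ 357.07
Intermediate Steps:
Z(D) = 551/4 (Z(D) = (¼)*551 = 551/4)
√(127362 + Z(P)) = √(127362 + 551/4) = √(509999/4) = √509999/2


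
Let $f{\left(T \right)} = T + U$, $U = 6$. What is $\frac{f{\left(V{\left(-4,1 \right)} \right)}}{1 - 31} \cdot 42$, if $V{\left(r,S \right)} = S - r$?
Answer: $- \frac{77}{5} \approx -15.4$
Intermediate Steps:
$f{\left(T \right)} = 6 + T$ ($f{\left(T \right)} = T + 6 = 6 + T$)
$\frac{f{\left(V{\left(-4,1 \right)} \right)}}{1 - 31} \cdot 42 = \frac{6 + \left(1 - -4\right)}{1 - 31} \cdot 42 = \frac{6 + \left(1 + 4\right)}{-30} \cdot 42 = - \frac{6 + 5}{30} \cdot 42 = \left(- \frac{1}{30}\right) 11 \cdot 42 = \left(- \frac{11}{30}\right) 42 = - \frac{77}{5}$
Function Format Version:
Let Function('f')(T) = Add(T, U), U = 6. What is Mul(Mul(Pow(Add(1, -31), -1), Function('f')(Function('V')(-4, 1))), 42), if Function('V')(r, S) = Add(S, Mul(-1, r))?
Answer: Rational(-77, 5) ≈ -15.400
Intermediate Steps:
Function('f')(T) = Add(6, T) (Function('f')(T) = Add(T, 6) = Add(6, T))
Mul(Mul(Pow(Add(1, -31), -1), Function('f')(Function('V')(-4, 1))), 42) = Mul(Mul(Pow(Add(1, -31), -1), Add(6, Add(1, Mul(-1, -4)))), 42) = Mul(Mul(Pow(-30, -1), Add(6, Add(1, 4))), 42) = Mul(Mul(Rational(-1, 30), Add(6, 5)), 42) = Mul(Mul(Rational(-1, 30), 11), 42) = Mul(Rational(-11, 30), 42) = Rational(-77, 5)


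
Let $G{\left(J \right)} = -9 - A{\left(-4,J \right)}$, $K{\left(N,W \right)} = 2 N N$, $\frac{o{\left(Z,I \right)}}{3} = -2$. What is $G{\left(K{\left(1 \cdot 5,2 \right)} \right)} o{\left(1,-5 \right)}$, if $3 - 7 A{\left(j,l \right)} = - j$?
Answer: $\frac{372}{7} \approx 53.143$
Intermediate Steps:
$A{\left(j,l \right)} = \frac{3}{7} + \frac{j}{7}$ ($A{\left(j,l \right)} = \frac{3}{7} - \frac{\left(-1\right) j}{7} = \frac{3}{7} + \frac{j}{7}$)
$o{\left(Z,I \right)} = -6$ ($o{\left(Z,I \right)} = 3 \left(-2\right) = -6$)
$K{\left(N,W \right)} = 2 N^{2}$
$G{\left(J \right)} = - \frac{62}{7}$ ($G{\left(J \right)} = -9 - \left(\frac{3}{7} + \frac{1}{7} \left(-4\right)\right) = -9 - \left(\frac{3}{7} - \frac{4}{7}\right) = -9 - - \frac{1}{7} = -9 + \frac{1}{7} = - \frac{62}{7}$)
$G{\left(K{\left(1 \cdot 5,2 \right)} \right)} o{\left(1,-5 \right)} = \left(- \frac{62}{7}\right) \left(-6\right) = \frac{372}{7}$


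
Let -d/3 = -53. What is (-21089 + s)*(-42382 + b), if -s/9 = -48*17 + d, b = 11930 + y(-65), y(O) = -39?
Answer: 462731416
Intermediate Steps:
d = 159 (d = -3*(-53) = 159)
b = 11891 (b = 11930 - 39 = 11891)
s = 5913 (s = -9*(-48*17 + 159) = -9*(-816 + 159) = -9*(-657) = 5913)
(-21089 + s)*(-42382 + b) = (-21089 + 5913)*(-42382 + 11891) = -15176*(-30491) = 462731416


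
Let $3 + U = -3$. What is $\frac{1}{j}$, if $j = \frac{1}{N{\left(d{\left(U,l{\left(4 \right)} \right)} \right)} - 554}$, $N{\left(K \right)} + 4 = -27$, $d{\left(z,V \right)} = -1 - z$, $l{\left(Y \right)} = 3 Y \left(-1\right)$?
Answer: $-585$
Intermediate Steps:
$U = -6$ ($U = -3 - 3 = -6$)
$l{\left(Y \right)} = - 3 Y$
$N{\left(K \right)} = -31$ ($N{\left(K \right)} = -4 - 27 = -31$)
$j = - \frac{1}{585}$ ($j = \frac{1}{-31 - 554} = \frac{1}{-585} = - \frac{1}{585} \approx -0.0017094$)
$\frac{1}{j} = \frac{1}{- \frac{1}{585}} = -585$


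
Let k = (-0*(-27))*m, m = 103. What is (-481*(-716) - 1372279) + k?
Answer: -1027883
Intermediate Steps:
k = 0 (k = -0*(-27)*103 = -72*0*103 = 0*103 = 0)
(-481*(-716) - 1372279) + k = (-481*(-716) - 1372279) + 0 = (344396 - 1372279) + 0 = -1027883 + 0 = -1027883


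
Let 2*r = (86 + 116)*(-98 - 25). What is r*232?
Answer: -2882136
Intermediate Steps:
r = -12423 (r = ((86 + 116)*(-98 - 25))/2 = (202*(-123))/2 = (½)*(-24846) = -12423)
r*232 = -12423*232 = -2882136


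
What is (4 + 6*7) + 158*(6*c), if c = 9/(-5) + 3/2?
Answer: -1192/5 ≈ -238.40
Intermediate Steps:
c = -3/10 (c = 9*(-⅕) + 3*(½) = -9/5 + 3/2 = -3/10 ≈ -0.30000)
(4 + 6*7) + 158*(6*c) = (4 + 6*7) + 158*(6*(-3/10)) = (4 + 42) + 158*(-9/5) = 46 - 1422/5 = -1192/5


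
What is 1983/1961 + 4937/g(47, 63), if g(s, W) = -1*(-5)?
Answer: 9691372/9805 ≈ 988.41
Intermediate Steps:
g(s, W) = 5
1983/1961 + 4937/g(47, 63) = 1983/1961 + 4937/5 = 9691372/9805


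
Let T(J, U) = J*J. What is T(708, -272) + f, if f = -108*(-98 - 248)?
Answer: 538632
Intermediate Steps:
f = 37368 (f = -108*(-346) = 37368)
T(J, U) = J²
T(708, -272) + f = 708² + 37368 = 501264 + 37368 = 538632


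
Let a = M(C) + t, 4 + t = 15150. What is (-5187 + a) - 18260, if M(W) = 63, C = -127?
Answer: -8238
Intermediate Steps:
t = 15146 (t = -4 + 15150 = 15146)
a = 15209 (a = 63 + 15146 = 15209)
(-5187 + a) - 18260 = (-5187 + 15209) - 18260 = 10022 - 18260 = -8238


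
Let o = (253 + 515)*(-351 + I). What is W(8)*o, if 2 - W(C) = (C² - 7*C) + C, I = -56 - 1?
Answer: 4386816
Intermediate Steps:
I = -57
W(C) = 2 - C² + 6*C (W(C) = 2 - ((C² - 7*C) + C) = 2 - (C² - 6*C) = 2 + (-C² + 6*C) = 2 - C² + 6*C)
o = -313344 (o = (253 + 515)*(-351 - 57) = 768*(-408) = -313344)
W(8)*o = (2 - 1*8² + 6*8)*(-313344) = (2 - 1*64 + 48)*(-313344) = (2 - 64 + 48)*(-313344) = -14*(-313344) = 4386816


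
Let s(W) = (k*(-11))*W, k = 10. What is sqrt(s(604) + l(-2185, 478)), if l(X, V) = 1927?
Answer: I*sqrt(64513) ≈ 253.99*I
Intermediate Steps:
s(W) = -110*W (s(W) = (10*(-11))*W = -110*W)
sqrt(s(604) + l(-2185, 478)) = sqrt(-110*604 + 1927) = sqrt(-66440 + 1927) = sqrt(-64513) = I*sqrt(64513)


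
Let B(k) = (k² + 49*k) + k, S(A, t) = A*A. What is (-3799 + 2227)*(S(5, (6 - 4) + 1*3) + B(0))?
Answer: -39300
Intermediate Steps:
S(A, t) = A²
B(k) = k² + 50*k
(-3799 + 2227)*(S(5, (6 - 4) + 1*3) + B(0)) = (-3799 + 2227)*(5² + 0*(50 + 0)) = -1572*(25 + 0*50) = -1572*(25 + 0) = -1572*25 = -39300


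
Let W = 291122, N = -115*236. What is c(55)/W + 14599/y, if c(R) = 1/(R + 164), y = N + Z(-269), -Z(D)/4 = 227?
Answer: -465384849517/894110189232 ≈ -0.52050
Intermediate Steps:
Z(D) = -908 (Z(D) = -4*227 = -908)
N = -27140
y = -28048 (y = -27140 - 908 = -28048)
c(R) = 1/(164 + R)
c(55)/W + 14599/y = 1/((164 + 55)*291122) + 14599/(-28048) = (1/291122)/219 + 14599*(-1/28048) = (1/219)*(1/291122) - 14599/28048 = 1/63755718 - 14599/28048 = -465384849517/894110189232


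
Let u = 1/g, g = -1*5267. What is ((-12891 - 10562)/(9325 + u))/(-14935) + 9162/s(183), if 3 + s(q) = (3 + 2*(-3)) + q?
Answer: 2240205311243369/43278219831710 ≈ 51.763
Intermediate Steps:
g = -5267
s(q) = -6 + q (s(q) = -3 + ((3 + 2*(-3)) + q) = -3 + ((3 - 6) + q) = -3 + (-3 + q) = -6 + q)
u = -1/5267 (u = 1/(-5267) = -1/5267 ≈ -0.00018986)
((-12891 - 10562)/(9325 + u))/(-14935) + 9162/s(183) = ((-12891 - 10562)/(9325 - 1/5267))/(-14935) + 9162/(-6 + 183) = -23453/49114774/5267*(-1/14935) + 9162/177 = -23453*5267/49114774*(-1/14935) + 9162*(1/177) = -123526951/49114774*(-1/14935) + 3054/59 = 123526951/733529149690 + 3054/59 = 2240205311243369/43278219831710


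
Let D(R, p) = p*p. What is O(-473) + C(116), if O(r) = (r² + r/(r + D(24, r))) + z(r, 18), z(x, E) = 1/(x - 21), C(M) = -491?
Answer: 26025978509/116584 ≈ 2.2324e+5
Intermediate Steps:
D(R, p) = p²
z(x, E) = 1/(-21 + x)
O(r) = r² + 1/(-21 + r) + r/(r + r²) (O(r) = (r² + r/(r + r²)) + 1/(-21 + r) = r² + 1/(-21 + r) + r/(r + r²))
O(-473) + C(116) = (1 - 473 + (-21 - 473)*(1 + (-473)² + (-473)³))/((1 - 473)*(-21 - 473)) - 491 = (1 - 473 - 494*(1 + 223729 - 105823817))/(-472*(-494)) - 491 = -1/472*(-1/494)*(1 - 473 - 494*(-105600087)) - 491 = -1/472*(-1/494)*(1 - 473 + 52166442978) - 491 = -1/472*(-1/494)*52166442506 - 491 = 26083221253/116584 - 491 = 26025978509/116584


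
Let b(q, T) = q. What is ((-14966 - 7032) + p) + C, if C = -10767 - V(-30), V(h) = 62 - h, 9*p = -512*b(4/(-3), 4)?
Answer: -885091/27 ≈ -32781.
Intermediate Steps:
p = 2048/27 (p = (-2048/(-3))/9 = (-2048*(-1)/3)/9 = (-512*(-4/3))/9 = (1/9)*(2048/3) = 2048/27 ≈ 75.852)
C = -10859 (C = -10767 - (62 - 1*(-30)) = -10767 - (62 + 30) = -10767 - 1*92 = -10767 - 92 = -10859)
((-14966 - 7032) + p) + C = ((-14966 - 7032) + 2048/27) - 10859 = (-21998 + 2048/27) - 10859 = -591898/27 - 10859 = -885091/27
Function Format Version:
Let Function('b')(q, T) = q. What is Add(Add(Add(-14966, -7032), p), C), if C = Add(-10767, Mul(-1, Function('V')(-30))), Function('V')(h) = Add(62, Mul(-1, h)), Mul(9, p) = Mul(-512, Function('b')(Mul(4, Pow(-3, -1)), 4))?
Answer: Rational(-885091, 27) ≈ -32781.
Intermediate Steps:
p = Rational(2048, 27) (p = Mul(Rational(1, 9), Mul(-512, Mul(4, Pow(-3, -1)))) = Mul(Rational(1, 9), Mul(-512, Mul(4, Rational(-1, 3)))) = Mul(Rational(1, 9), Mul(-512, Rational(-4, 3))) = Mul(Rational(1, 9), Rational(2048, 3)) = Rational(2048, 27) ≈ 75.852)
C = -10859 (C = Add(-10767, Mul(-1, Add(62, Mul(-1, -30)))) = Add(-10767, Mul(-1, Add(62, 30))) = Add(-10767, Mul(-1, 92)) = Add(-10767, -92) = -10859)
Add(Add(Add(-14966, -7032), p), C) = Add(Add(Add(-14966, -7032), Rational(2048, 27)), -10859) = Add(Add(-21998, Rational(2048, 27)), -10859) = Add(Rational(-591898, 27), -10859) = Rational(-885091, 27)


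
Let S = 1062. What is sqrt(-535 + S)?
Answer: sqrt(527) ≈ 22.956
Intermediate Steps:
sqrt(-535 + S) = sqrt(-535 + 1062) = sqrt(527)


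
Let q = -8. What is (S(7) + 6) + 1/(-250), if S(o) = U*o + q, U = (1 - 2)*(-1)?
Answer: 1249/250 ≈ 4.9960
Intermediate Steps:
U = 1 (U = -1*(-1) = 1)
S(o) = -8 + o (S(o) = 1*o - 8 = o - 8 = -8 + o)
(S(7) + 6) + 1/(-250) = ((-8 + 7) + 6) + 1/(-250) = (-1 + 6) - 1/250 = 5 - 1/250 = 1249/250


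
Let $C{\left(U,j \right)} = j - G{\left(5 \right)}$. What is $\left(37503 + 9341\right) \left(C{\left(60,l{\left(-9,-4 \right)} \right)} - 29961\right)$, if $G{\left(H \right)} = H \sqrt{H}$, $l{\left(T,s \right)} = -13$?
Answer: $-1404102056 - 234220 \sqrt{5} \approx -1.4046 \cdot 10^{9}$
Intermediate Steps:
$G{\left(H \right)} = H^{\frac{3}{2}}$
$C{\left(U,j \right)} = j - 5 \sqrt{5}$ ($C{\left(U,j \right)} = j - 5^{\frac{3}{2}} = j - 5 \sqrt{5}$)
$\left(37503 + 9341\right) \left(C{\left(60,l{\left(-9,-4 \right)} \right)} - 29961\right) = \left(37503 + 9341\right) \left(\left(-13 - 5 \sqrt{5}\right) - 29961\right) = 46844 \left(-29974 - 5 \sqrt{5}\right) = -1404102056 - 234220 \sqrt{5}$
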